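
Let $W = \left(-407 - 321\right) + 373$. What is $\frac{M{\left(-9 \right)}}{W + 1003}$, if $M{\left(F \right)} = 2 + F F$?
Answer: $\frac{83}{648} \approx 0.12809$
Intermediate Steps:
$W = -355$ ($W = -728 + 373 = -355$)
$M{\left(F \right)} = 2 + F^{2}$
$\frac{M{\left(-9 \right)}}{W + 1003} = \frac{2 + \left(-9\right)^{2}}{-355 + 1003} = \frac{2 + 81}{648} = \frac{1}{648} \cdot 83 = \frac{83}{648}$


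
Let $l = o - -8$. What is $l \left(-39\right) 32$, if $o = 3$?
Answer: $-13728$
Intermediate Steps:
$l = 11$ ($l = 3 - -8 = 3 + 8 = 11$)
$l \left(-39\right) 32 = 11 \left(-39\right) 32 = \left(-429\right) 32 = -13728$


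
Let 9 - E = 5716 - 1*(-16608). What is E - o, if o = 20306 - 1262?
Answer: -41359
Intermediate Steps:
o = 19044
E = -22315 (E = 9 - (5716 - 1*(-16608)) = 9 - (5716 + 16608) = 9 - 1*22324 = 9 - 22324 = -22315)
E - o = -22315 - 1*19044 = -22315 - 19044 = -41359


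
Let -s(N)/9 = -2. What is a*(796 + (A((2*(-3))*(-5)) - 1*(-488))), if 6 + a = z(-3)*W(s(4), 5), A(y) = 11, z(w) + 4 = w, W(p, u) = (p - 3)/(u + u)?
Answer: -42735/2 ≈ -21368.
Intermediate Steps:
s(N) = 18 (s(N) = -9*(-2) = 18)
W(p, u) = (-3 + p)/(2*u) (W(p, u) = (-3 + p)/((2*u)) = (-3 + p)*(1/(2*u)) = (-3 + p)/(2*u))
z(w) = -4 + w
a = -33/2 (a = -6 + (-4 - 3)*((½)*(-3 + 18)/5) = -6 - 7*15/(2*5) = -6 - 7*3/2 = -6 - 21/2 = -33/2 ≈ -16.500)
a*(796 + (A((2*(-3))*(-5)) - 1*(-488))) = -33*(796 + (11 - 1*(-488)))/2 = -33*(796 + (11 + 488))/2 = -33*(796 + 499)/2 = -33/2*1295 = -42735/2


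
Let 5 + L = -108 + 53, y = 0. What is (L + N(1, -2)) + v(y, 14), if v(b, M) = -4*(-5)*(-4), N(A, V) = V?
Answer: -142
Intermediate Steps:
v(b, M) = -80 (v(b, M) = 20*(-4) = -80)
L = -60 (L = -5 + (-108 + 53) = -5 - 55 = -60)
(L + N(1, -2)) + v(y, 14) = (-60 - 2) - 80 = -62 - 80 = -142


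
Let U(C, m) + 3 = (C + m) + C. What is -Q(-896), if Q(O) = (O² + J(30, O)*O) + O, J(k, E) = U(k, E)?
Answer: -1553664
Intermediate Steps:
U(C, m) = -3 + m + 2*C (U(C, m) = -3 + ((C + m) + C) = -3 + (m + 2*C) = -3 + m + 2*C)
J(k, E) = -3 + E + 2*k
Q(O) = O + O² + O*(57 + O) (Q(O) = (O² + (-3 + O + 2*30)*O) + O = (O² + (-3 + O + 60)*O) + O = (O² + (57 + O)*O) + O = (O² + O*(57 + O)) + O = O + O² + O*(57 + O))
-Q(-896) = -2*(-896)*(29 - 896) = -2*(-896)*(-867) = -1*1553664 = -1553664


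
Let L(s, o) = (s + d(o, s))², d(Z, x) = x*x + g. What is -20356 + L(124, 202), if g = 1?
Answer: 240260645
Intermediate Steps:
d(Z, x) = 1 + x² (d(Z, x) = x*x + 1 = x² + 1 = 1 + x²)
L(s, o) = (1 + s + s²)² (L(s, o) = (s + (1 + s²))² = (1 + s + s²)²)
-20356 + L(124, 202) = -20356 + (1 + 124 + 124²)² = -20356 + (1 + 124 + 15376)² = -20356 + 15501² = -20356 + 240281001 = 240260645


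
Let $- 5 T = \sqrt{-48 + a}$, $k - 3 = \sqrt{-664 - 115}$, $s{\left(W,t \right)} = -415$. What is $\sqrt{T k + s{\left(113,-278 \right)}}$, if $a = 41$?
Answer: $\frac{\sqrt{-10375 + 5 \sqrt{5453} - 15 i \sqrt{7}}}{5} \approx 0.039675 - 20.006 i$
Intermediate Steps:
$k = 3 + i \sqrt{779}$ ($k = 3 + \sqrt{-664 - 115} = 3 + \sqrt{-779} = 3 + i \sqrt{779} \approx 3.0 + 27.911 i$)
$T = - \frac{i \sqrt{7}}{5}$ ($T = - \frac{\sqrt{-48 + 41}}{5} = - \frac{\sqrt{-7}}{5} = - \frac{i \sqrt{7}}{5} \approx - 0.52915 i$)
$\sqrt{T k + s{\left(113,-278 \right)}} = \sqrt{- \frac{i \sqrt{7}}{5} \left(3 + i \sqrt{779}\right) - 415} = \sqrt{- \frac{i \sqrt{7} \left(3 + i \sqrt{779}\right)}{5} - 415} = \sqrt{-415 - \frac{i \sqrt{7} \left(3 + i \sqrt{779}\right)}{5}}$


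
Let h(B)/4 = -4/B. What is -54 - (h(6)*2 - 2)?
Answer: -140/3 ≈ -46.667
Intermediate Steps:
h(B) = -16/B (h(B) = 4*(-4/B) = -16/B)
-54 - (h(6)*2 - 2) = -54 - (-16/6*2 - 2) = -54 - (-16*1/6*2 - 2) = -54 - (-8/3*2 - 2) = -54 - (-16/3 - 2) = -54 - 1*(-22/3) = -54 + 22/3 = -140/3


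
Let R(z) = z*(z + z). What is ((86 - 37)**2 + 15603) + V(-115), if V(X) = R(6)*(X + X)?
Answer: 1444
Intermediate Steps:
R(z) = 2*z**2 (R(z) = z*(2*z) = 2*z**2)
V(X) = 144*X (V(X) = (2*6**2)*(X + X) = (2*36)*(2*X) = 72*(2*X) = 144*X)
((86 - 37)**2 + 15603) + V(-115) = ((86 - 37)**2 + 15603) + 144*(-115) = (49**2 + 15603) - 16560 = (2401 + 15603) - 16560 = 18004 - 16560 = 1444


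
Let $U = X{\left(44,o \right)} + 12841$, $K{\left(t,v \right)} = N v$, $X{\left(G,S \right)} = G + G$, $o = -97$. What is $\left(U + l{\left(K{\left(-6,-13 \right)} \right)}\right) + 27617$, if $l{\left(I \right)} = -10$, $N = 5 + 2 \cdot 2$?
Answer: $40536$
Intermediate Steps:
$N = 9$ ($N = 5 + 4 = 9$)
$X{\left(G,S \right)} = 2 G$
$K{\left(t,v \right)} = 9 v$
$U = 12929$ ($U = 2 \cdot 44 + 12841 = 88 + 12841 = 12929$)
$\left(U + l{\left(K{\left(-6,-13 \right)} \right)}\right) + 27617 = \left(12929 - 10\right) + 27617 = 12919 + 27617 = 40536$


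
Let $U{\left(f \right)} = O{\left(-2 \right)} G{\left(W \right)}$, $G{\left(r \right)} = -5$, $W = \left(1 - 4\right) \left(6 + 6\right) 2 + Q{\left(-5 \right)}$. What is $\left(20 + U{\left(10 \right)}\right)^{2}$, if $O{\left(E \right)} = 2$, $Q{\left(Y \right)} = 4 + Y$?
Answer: $100$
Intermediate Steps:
$W = -73$ ($W = \left(1 - 4\right) \left(6 + 6\right) 2 + \left(4 - 5\right) = \left(-3\right) 12 \cdot 2 - 1 = \left(-36\right) 2 - 1 = -72 - 1 = -73$)
$U{\left(f \right)} = -10$ ($U{\left(f \right)} = 2 \left(-5\right) = -10$)
$\left(20 + U{\left(10 \right)}\right)^{2} = \left(20 - 10\right)^{2} = 10^{2} = 100$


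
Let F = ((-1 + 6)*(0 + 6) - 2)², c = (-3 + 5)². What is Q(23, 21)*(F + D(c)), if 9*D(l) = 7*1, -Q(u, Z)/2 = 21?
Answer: -98882/3 ≈ -32961.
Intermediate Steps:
Q(u, Z) = -42 (Q(u, Z) = -2*21 = -42)
c = 4 (c = 2² = 4)
D(l) = 7/9 (D(l) = (7*1)/9 = (⅑)*7 = 7/9)
F = 784 (F = (5*6 - 2)² = (30 - 2)² = 28² = 784)
Q(23, 21)*(F + D(c)) = -42*(784 + 7/9) = -42*7063/9 = -98882/3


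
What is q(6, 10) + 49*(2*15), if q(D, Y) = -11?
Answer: 1459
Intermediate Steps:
q(6, 10) + 49*(2*15) = -11 + 49*(2*15) = -11 + 49*30 = -11 + 1470 = 1459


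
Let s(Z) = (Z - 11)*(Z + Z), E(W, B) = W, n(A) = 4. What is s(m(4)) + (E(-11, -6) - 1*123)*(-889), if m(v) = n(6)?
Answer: 119070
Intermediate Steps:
m(v) = 4
s(Z) = 2*Z*(-11 + Z) (s(Z) = (-11 + Z)*(2*Z) = 2*Z*(-11 + Z))
s(m(4)) + (E(-11, -6) - 1*123)*(-889) = 2*4*(-11 + 4) + (-11 - 1*123)*(-889) = 2*4*(-7) + (-11 - 123)*(-889) = -56 - 134*(-889) = -56 + 119126 = 119070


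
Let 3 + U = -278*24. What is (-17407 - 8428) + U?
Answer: -32510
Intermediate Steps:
U = -6675 (U = -3 - 278*24 = -3 - 6672 = -6675)
(-17407 - 8428) + U = (-17407 - 8428) - 6675 = -25835 - 6675 = -32510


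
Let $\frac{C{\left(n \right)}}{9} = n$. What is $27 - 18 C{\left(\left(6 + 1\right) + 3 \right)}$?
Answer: $-1593$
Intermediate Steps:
$C{\left(n \right)} = 9 n$
$27 - 18 C{\left(\left(6 + 1\right) + 3 \right)} = 27 - 18 \cdot 9 \left(\left(6 + 1\right) + 3\right) = 27 - 18 \cdot 9 \left(7 + 3\right) = 27 - 18 \cdot 9 \cdot 10 = 27 - 1620 = -1593$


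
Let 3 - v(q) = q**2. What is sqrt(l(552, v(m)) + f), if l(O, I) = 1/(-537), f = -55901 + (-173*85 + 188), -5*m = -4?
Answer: I*sqrt(20306368779)/537 ≈ 265.36*I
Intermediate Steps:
m = 4/5 (m = -1/5*(-4) = 4/5 ≈ 0.80000)
v(q) = 3 - q**2
f = -70418 (f = -55901 + (-14705 + 188) = -55901 - 14517 = -70418)
l(O, I) = -1/537
sqrt(l(552, v(m)) + f) = sqrt(-1/537 - 70418) = sqrt(-37814467/537) = I*sqrt(20306368779)/537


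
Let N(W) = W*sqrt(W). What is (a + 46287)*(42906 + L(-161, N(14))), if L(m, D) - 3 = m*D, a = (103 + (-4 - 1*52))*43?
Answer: 2072847972 - 108886232*sqrt(14) ≈ 1.6654e+9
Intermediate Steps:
N(W) = W**(3/2)
a = 2021 (a = (103 + (-4 - 52))*43 = (103 - 56)*43 = 47*43 = 2021)
L(m, D) = 3 + D*m (L(m, D) = 3 + m*D = 3 + D*m)
(a + 46287)*(42906 + L(-161, N(14))) = (2021 + 46287)*(42906 + (3 + 14**(3/2)*(-161))) = 48308*(42906 + (3 + (14*sqrt(14))*(-161))) = 48308*(42906 + (3 - 2254*sqrt(14))) = 48308*(42909 - 2254*sqrt(14)) = 2072847972 - 108886232*sqrt(14)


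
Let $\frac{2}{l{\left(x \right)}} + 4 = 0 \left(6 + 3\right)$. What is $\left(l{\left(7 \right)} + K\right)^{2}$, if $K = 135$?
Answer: $\frac{72361}{4} \approx 18090.0$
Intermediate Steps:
$l{\left(x \right)} = - \frac{1}{2}$ ($l{\left(x \right)} = \frac{2}{-4 + 0 \left(6 + 3\right)} = \frac{2}{-4 + 0 \cdot 9} = \frac{2}{-4 + 0} = \frac{2}{-4} = 2 \left(- \frac{1}{4}\right) = - \frac{1}{2}$)
$\left(l{\left(7 \right)} + K\right)^{2} = \left(- \frac{1}{2} + 135\right)^{2} = \left(\frac{269}{2}\right)^{2} = \frac{72361}{4}$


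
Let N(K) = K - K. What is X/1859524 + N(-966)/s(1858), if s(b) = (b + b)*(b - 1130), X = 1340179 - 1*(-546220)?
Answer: 1886399/1859524 ≈ 1.0145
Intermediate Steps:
N(K) = 0
X = 1886399 (X = 1340179 + 546220 = 1886399)
s(b) = 2*b*(-1130 + b) (s(b) = (2*b)*(-1130 + b) = 2*b*(-1130 + b))
X/1859524 + N(-966)/s(1858) = 1886399/1859524 + 0/((2*1858*(-1130 + 1858))) = 1886399*(1/1859524) + 0/((2*1858*728)) = 1886399/1859524 + 0/2705248 = 1886399/1859524 + 0*(1/2705248) = 1886399/1859524 + 0 = 1886399/1859524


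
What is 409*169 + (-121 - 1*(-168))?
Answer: 69168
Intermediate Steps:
409*169 + (-121 - 1*(-168)) = 69121 + (-121 + 168) = 69121 + 47 = 69168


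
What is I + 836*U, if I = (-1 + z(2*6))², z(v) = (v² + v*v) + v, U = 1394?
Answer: 1254785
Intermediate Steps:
z(v) = v + 2*v² (z(v) = (v² + v²) + v = 2*v² + v = v + 2*v²)
I = 89401 (I = (-1 + (2*6)*(1 + 2*(2*6)))² = (-1 + 12*(1 + 2*12))² = (-1 + 12*(1 + 24))² = (-1 + 12*25)² = (-1 + 300)² = 299² = 89401)
I + 836*U = 89401 + 836*1394 = 89401 + 1165384 = 1254785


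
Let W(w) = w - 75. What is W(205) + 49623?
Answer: 49753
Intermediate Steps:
W(w) = -75 + w
W(205) + 49623 = (-75 + 205) + 49623 = 130 + 49623 = 49753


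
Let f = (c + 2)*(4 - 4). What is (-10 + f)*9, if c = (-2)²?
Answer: -90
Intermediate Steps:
c = 4
f = 0 (f = (4 + 2)*(4 - 4) = 6*0 = 0)
(-10 + f)*9 = (-10 + 0)*9 = -10*9 = -90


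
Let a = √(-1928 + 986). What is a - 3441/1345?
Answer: -3441/1345 + I*√942 ≈ -2.5584 + 30.692*I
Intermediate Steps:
a = I*√942 (a = √(-942) = I*√942 ≈ 30.692*I)
a - 3441/1345 = I*√942 - 3441/1345 = -3441/1345 + I*√942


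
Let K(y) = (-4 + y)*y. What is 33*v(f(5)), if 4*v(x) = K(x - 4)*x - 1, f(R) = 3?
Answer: 231/2 ≈ 115.50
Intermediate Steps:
K(y) = y*(-4 + y)
v(x) = -¼ + x*(-8 + x)*(-4 + x)/4 (v(x) = (((x - 4)*(-4 + (x - 4)))*x - 1)/4 = (((-4 + x)*(-4 + (-4 + x)))*x - 1)/4 = (((-4 + x)*(-8 + x))*x - 1)/4 = (((-8 + x)*(-4 + x))*x - 1)/4 = (x*(-8 + x)*(-4 + x) - 1)/4 = (-1 + x*(-8 + x)*(-4 + x))/4 = -¼ + x*(-8 + x)*(-4 + x)/4)
33*v(f(5)) = 33*(-¼ + (¼)*3*(-8 + 3)*(-4 + 3)) = 33*(-¼ + (¼)*3*(-5)*(-1)) = 33*(-¼ + 15/4) = 33*(7/2) = 231/2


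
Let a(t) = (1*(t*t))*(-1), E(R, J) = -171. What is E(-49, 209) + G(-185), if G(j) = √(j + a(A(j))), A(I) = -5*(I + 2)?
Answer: -171 + 7*I*√17090 ≈ -171.0 + 915.1*I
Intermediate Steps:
A(I) = -10 - 5*I (A(I) = -5*(2 + I) = -10 - 5*I)
a(t) = -t² (a(t) = (1*t²)*(-1) = t²*(-1) = -t²)
G(j) = √(j - (-10 - 5*j)²)
E(-49, 209) + G(-185) = -171 + √(-185 - 25*(2 - 185)²) = -171 + √(-185 - 25*(-183)²) = -171 + √(-185 - 25*33489) = -171 + √(-185 - 837225) = -171 + √(-837410) = -171 + 7*I*√17090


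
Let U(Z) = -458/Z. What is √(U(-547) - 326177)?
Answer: I*√97594843467/547 ≈ 571.12*I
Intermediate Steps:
√(U(-547) - 326177) = √(-458/(-547) - 326177) = √(-458*(-1/547) - 326177) = √(458/547 - 326177) = √(-178418361/547) = I*√97594843467/547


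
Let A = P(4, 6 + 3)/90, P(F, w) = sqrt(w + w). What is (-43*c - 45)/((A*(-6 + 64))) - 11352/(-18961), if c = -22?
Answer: 11352/18961 + 13515*sqrt(2)/58 ≈ 330.13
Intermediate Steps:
P(F, w) = sqrt(2)*sqrt(w) (P(F, w) = sqrt(2*w) = sqrt(2)*sqrt(w))
A = sqrt(2)/30 (A = (sqrt(2)*sqrt(6 + 3))/90 = (sqrt(2)*sqrt(9))*(1/90) = (sqrt(2)*3)*(1/90) = (3*sqrt(2))*(1/90) = sqrt(2)/30 ≈ 0.047140)
(-43*c - 45)/((A*(-6 + 64))) - 11352/(-18961) = (-43*(-22) - 45)/(((sqrt(2)/30)*(-6 + 64))) - 11352/(-18961) = (946 - 45)/(((sqrt(2)/30)*58)) - 11352*(-1/18961) = 901/((29*sqrt(2)/15)) + 11352/18961 = 901*(15*sqrt(2)/58) + 11352/18961 = 13515*sqrt(2)/58 + 11352/18961 = 11352/18961 + 13515*sqrt(2)/58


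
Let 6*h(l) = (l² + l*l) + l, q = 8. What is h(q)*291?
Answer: 6596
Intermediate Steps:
h(l) = l²/3 + l/6 (h(l) = ((l² + l*l) + l)/6 = ((l² + l²) + l)/6 = (2*l² + l)/6 = (l + 2*l²)/6 = l²/3 + l/6)
h(q)*291 = ((⅙)*8*(1 + 2*8))*291 = ((⅙)*8*(1 + 16))*291 = ((⅙)*8*17)*291 = (68/3)*291 = 6596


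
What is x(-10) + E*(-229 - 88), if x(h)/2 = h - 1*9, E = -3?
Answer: 913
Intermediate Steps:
x(h) = -18 + 2*h (x(h) = 2*(h - 1*9) = 2*(h - 9) = 2*(-9 + h) = -18 + 2*h)
x(-10) + E*(-229 - 88) = (-18 + 2*(-10)) - 3*(-229 - 88) = (-18 - 20) - 3*(-317) = -38 + 951 = 913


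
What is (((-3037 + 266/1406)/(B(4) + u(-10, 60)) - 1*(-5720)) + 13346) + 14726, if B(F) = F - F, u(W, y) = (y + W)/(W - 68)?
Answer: 35639718/925 ≈ 38529.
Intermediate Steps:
u(W, y) = (W + y)/(-68 + W)
B(F) = 0
(((-3037 + 266/1406)/(B(4) + u(-10, 60)) - 1*(-5720)) + 13346) + 14726 = (((-3037 + 266/1406)/(0 + (-10 + 60)/(-68 - 10)) - 1*(-5720)) + 13346) + 14726 = (((-3037 + 266*(1/1406))/(0 + 50/(-78)) + 5720) + 13346) + 14726 = (((-3037 + 7/37)/(0 - 1/78*50) + 5720) + 13346) + 14726 = ((-112362/(37*(0 - 25/39)) + 5720) + 13346) + 14726 = ((-112362/(37*(-25/39)) + 5720) + 13346) + 14726 = ((-112362/37*(-39/25) + 5720) + 13346) + 14726 = ((4382118/925 + 5720) + 13346) + 14726 = (9673118/925 + 13346) + 14726 = 22018168/925 + 14726 = 35639718/925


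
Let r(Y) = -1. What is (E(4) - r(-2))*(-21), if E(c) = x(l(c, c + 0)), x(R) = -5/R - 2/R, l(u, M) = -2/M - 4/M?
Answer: -119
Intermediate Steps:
l(u, M) = -6/M
x(R) = -7/R
E(c) = 7*c/6 (E(c) = -7*(-c/6) = -(-7)*c/6 = 7*c/6)
(E(4) - r(-2))*(-21) = ((7/6)*4 - 1*(-1))*(-21) = (14/3 + 1)*(-21) = (17/3)*(-21) = -119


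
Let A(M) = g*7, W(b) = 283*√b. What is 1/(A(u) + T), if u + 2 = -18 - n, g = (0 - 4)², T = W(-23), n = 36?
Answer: 112/1854591 - 283*I*√23/1854591 ≈ 6.0391e-5 - 0.00073182*I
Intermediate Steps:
T = 283*I*√23 (T = 283*√(-23) = 283*(I*√23) = 283*I*√23 ≈ 1357.2*I)
g = 16 (g = (-4)² = 16)
u = -56 (u = -2 + (-18 - 1*36) = -2 + (-18 - 36) = -2 - 54 = -56)
A(M) = 112 (A(M) = 16*7 = 112)
1/(A(u) + T) = 1/(112 + 283*I*√23)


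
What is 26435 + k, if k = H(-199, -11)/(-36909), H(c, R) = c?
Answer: 975689614/36909 ≈ 26435.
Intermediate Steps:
k = 199/36909 (k = -199/(-36909) = -199*(-1/36909) = 199/36909 ≈ 0.0053916)
26435 + k = 26435 + 199/36909 = 975689614/36909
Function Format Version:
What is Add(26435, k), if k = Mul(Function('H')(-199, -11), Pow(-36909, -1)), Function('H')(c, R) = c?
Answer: Rational(975689614, 36909) ≈ 26435.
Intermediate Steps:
k = Rational(199, 36909) (k = Mul(-199, Pow(-36909, -1)) = Mul(-199, Rational(-1, 36909)) = Rational(199, 36909) ≈ 0.0053916)
Add(26435, k) = Add(26435, Rational(199, 36909)) = Rational(975689614, 36909)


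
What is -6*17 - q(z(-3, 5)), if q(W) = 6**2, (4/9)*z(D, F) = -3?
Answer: -138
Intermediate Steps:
z(D, F) = -27/4 (z(D, F) = (9/4)*(-3) = -27/4)
q(W) = 36
-6*17 - q(z(-3, 5)) = -6*17 - 1*36 = -102 - 36 = -138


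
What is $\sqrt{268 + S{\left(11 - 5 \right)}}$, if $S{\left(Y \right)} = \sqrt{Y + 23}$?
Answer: $\sqrt{268 + \sqrt{29}} \approx 16.534$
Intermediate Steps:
$S{\left(Y \right)} = \sqrt{23 + Y}$
$\sqrt{268 + S{\left(11 - 5 \right)}} = \sqrt{268 + \sqrt{23 + \left(11 - 5\right)}} = \sqrt{268 + \sqrt{23 + 6}} = \sqrt{268 + \sqrt{29}}$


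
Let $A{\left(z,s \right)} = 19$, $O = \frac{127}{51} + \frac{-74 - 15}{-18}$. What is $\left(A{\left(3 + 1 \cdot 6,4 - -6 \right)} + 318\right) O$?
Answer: $\frac{766675}{306} \approx 2505.5$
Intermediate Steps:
$O = \frac{2275}{306}$ ($O = 127 \cdot \frac{1}{51} + \left(-74 - 15\right) \left(- \frac{1}{18}\right) = \frac{127}{51} - - \frac{89}{18} = \frac{127}{51} + \frac{89}{18} = \frac{2275}{306} \approx 7.4346$)
$\left(A{\left(3 + 1 \cdot 6,4 - -6 \right)} + 318\right) O = \left(19 + 318\right) \frac{2275}{306} = 337 \cdot \frac{2275}{306} = \frac{766675}{306}$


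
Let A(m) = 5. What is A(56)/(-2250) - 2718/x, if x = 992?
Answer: -306023/111600 ≈ -2.7421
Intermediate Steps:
A(56)/(-2250) - 2718/x = 5/(-2250) - 2718/992 = 5*(-1/2250) - 2718*1/992 = -1/450 - 1359/496 = -306023/111600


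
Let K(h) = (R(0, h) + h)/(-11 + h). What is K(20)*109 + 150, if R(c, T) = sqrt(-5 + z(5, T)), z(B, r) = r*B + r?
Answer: 3530/9 + 109*sqrt(115)/9 ≈ 522.10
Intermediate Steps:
z(B, r) = r + B*r (z(B, r) = B*r + r = r + B*r)
R(c, T) = sqrt(-5 + 6*T) (R(c, T) = sqrt(-5 + T*(1 + 5)) = sqrt(-5 + T*6) = sqrt(-5 + 6*T))
K(h) = (h + sqrt(-5 + 6*h))/(-11 + h) (K(h) = (sqrt(-5 + 6*h) + h)/(-11 + h) = (h + sqrt(-5 + 6*h))/(-11 + h))
K(20)*109 + 150 = ((20 + sqrt(-5 + 6*20))/(-11 + 20))*109 + 150 = ((20 + sqrt(-5 + 120))/9)*109 + 150 = ((20 + sqrt(115))/9)*109 + 150 = (20/9 + sqrt(115)/9)*109 + 150 = (2180/9 + 109*sqrt(115)/9) + 150 = 3530/9 + 109*sqrt(115)/9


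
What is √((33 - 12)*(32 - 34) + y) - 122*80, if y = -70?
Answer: -9760 + 4*I*√7 ≈ -9760.0 + 10.583*I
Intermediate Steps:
√((33 - 12)*(32 - 34) + y) - 122*80 = √((33 - 12)*(32 - 34) - 70) - 122*80 = √(21*(-2) - 70) - 9760 = √(-42 - 70) - 9760 = √(-112) - 9760 = 4*I*√7 - 9760 = -9760 + 4*I*√7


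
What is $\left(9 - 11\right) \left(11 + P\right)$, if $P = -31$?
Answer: $40$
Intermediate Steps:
$\left(9 - 11\right) \left(11 + P\right) = \left(9 - 11\right) \left(11 - 31\right) = \left(9 - 11\right) \left(-20\right) = \left(-2\right) \left(-20\right) = 40$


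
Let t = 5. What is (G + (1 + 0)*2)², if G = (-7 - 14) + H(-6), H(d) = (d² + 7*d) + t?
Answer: 400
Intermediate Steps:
H(d) = 5 + d² + 7*d (H(d) = (d² + 7*d) + 5 = 5 + d² + 7*d)
G = -22 (G = (-7 - 14) + (5 + (-6)² + 7*(-6)) = -21 + (5 + 36 - 42) = -21 - 1 = -22)
(G + (1 + 0)*2)² = (-22 + (1 + 0)*2)² = (-22 + 1*2)² = (-22 + 2)² = (-20)² = 400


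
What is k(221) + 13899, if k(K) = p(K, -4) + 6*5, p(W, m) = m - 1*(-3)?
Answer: 13928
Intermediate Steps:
p(W, m) = 3 + m (p(W, m) = m + 3 = 3 + m)
k(K) = 29 (k(K) = (3 - 4) + 6*5 = -1 + 30 = 29)
k(221) + 13899 = 29 + 13899 = 13928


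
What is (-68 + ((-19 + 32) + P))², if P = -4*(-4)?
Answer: 1521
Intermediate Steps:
P = 16
(-68 + ((-19 + 32) + P))² = (-68 + ((-19 + 32) + 16))² = (-68 + (13 + 16))² = (-68 + 29)² = (-39)² = 1521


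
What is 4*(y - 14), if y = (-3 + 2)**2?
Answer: -52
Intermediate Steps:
y = 1 (y = (-1)**2 = 1)
4*(y - 14) = 4*(1 - 14) = 4*(-13) = -52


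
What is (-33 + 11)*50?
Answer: -1100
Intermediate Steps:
(-33 + 11)*50 = -22*50 = -1100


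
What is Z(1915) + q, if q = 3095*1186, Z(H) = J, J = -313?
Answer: 3670357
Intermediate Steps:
Z(H) = -313
q = 3670670
Z(1915) + q = -313 + 3670670 = 3670357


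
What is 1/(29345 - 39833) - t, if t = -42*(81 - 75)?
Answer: 2642975/10488 ≈ 252.00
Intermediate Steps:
t = -252 (t = -42*6 = -252)
1/(29345 - 39833) - t = 1/(29345 - 39833) - 1*(-252) = 1/(-10488) + 252 = -1/10488 + 252 = 2642975/10488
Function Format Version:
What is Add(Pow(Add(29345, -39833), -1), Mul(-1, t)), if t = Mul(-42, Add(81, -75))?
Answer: Rational(2642975, 10488) ≈ 252.00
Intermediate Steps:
t = -252 (t = Mul(-42, 6) = -252)
Add(Pow(Add(29345, -39833), -1), Mul(-1, t)) = Add(Pow(Add(29345, -39833), -1), Mul(-1, -252)) = Add(Pow(-10488, -1), 252) = Add(Rational(-1, 10488), 252) = Rational(2642975, 10488)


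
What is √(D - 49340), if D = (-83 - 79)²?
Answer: 2*I*√5774 ≈ 151.97*I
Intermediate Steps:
D = 26244 (D = (-162)² = 26244)
√(D - 49340) = √(26244 - 49340) = √(-23096) = 2*I*√5774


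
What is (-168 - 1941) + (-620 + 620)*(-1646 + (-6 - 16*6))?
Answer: -2109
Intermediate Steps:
(-168 - 1941) + (-620 + 620)*(-1646 + (-6 - 16*6)) = -2109 + 0*(-1646 + (-6 - 96)) = -2109 + 0*(-1646 - 102) = -2109 + 0*(-1748) = -2109 + 0 = -2109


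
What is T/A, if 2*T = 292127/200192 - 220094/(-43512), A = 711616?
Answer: 1013787287/221382576242688 ≈ 4.5793e-6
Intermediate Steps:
T = 1013787287/311098368 (T = (292127/200192 - 220094/(-43512))/2 = (292127*(1/200192) - 220094*(-1/43512))/2 = (292127/200192 + 15721/3108)/2 = (1/2)*(1013787287/155549184) = 1013787287/311098368 ≈ 3.2587)
T/A = (1013787287/311098368)/711616 = (1013787287/311098368)*(1/711616) = 1013787287/221382576242688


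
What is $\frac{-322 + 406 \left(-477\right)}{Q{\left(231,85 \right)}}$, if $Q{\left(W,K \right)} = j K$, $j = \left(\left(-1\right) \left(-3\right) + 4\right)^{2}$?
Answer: $- \frac{27712}{595} \approx -46.575$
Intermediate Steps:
$j = 49$ ($j = \left(3 + 4\right)^{2} = 7^{2} = 49$)
$Q{\left(W,K \right)} = 49 K$
$\frac{-322 + 406 \left(-477\right)}{Q{\left(231,85 \right)}} = \frac{-322 + 406 \left(-477\right)}{49 \cdot 85} = \frac{-322 - 193662}{4165} = \left(-193984\right) \frac{1}{4165} = - \frac{27712}{595}$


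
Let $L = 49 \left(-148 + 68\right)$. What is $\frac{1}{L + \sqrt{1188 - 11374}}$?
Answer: $- \frac{1960}{7688293} - \frac{i \sqrt{10186}}{15376586} \approx -0.00025493 - 6.5636 \cdot 10^{-6} i$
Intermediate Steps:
$L = -3920$ ($L = 49 \left(-80\right) = -3920$)
$\frac{1}{L + \sqrt{1188 - 11374}} = \frac{1}{-3920 + \sqrt{1188 - 11374}} = \frac{1}{-3920 + \sqrt{-10186}} = \frac{1}{-3920 + i \sqrt{10186}}$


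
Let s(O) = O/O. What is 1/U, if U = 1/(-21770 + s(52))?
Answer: -21769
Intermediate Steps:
s(O) = 1
U = -1/21769 (U = 1/(-21770 + 1) = 1/(-21769) = -1/21769 ≈ -4.5937e-5)
1/U = 1/(-1/21769) = -21769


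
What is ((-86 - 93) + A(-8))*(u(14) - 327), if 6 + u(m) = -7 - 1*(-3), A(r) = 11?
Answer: 56616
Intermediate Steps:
u(m) = -10 (u(m) = -6 + (-7 - 1*(-3)) = -6 + (-7 + 3) = -6 - 4 = -10)
((-86 - 93) + A(-8))*(u(14) - 327) = ((-86 - 93) + 11)*(-10 - 327) = (-179 + 11)*(-337) = -168*(-337) = 56616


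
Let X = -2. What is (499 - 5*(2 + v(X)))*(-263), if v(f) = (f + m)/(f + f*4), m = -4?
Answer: -127818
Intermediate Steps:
v(f) = (-4 + f)/(5*f) (v(f) = (f - 4)/(f + f*4) = (-4 + f)/(f + 4*f) = (-4 + f)/((5*f)) = (-4 + f)*(1/(5*f)) = (-4 + f)/(5*f))
(499 - 5*(2 + v(X)))*(-263) = (499 - 5*(2 + (1/5)*(-4 - 2)/(-2)))*(-263) = (499 - 5*(2 + (1/5)*(-1/2)*(-6)))*(-263) = (499 - 5*(2 + 3/5))*(-263) = (499 - 5*13/5)*(-263) = (499 - 13)*(-263) = 486*(-263) = -127818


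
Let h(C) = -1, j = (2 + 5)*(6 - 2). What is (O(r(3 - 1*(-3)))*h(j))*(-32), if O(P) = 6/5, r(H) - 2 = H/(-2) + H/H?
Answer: 192/5 ≈ 38.400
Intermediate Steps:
j = 28 (j = 7*4 = 28)
r(H) = 3 - H/2 (r(H) = 2 + (H/(-2) + H/H) = 2 + (H*(-1/2) + 1) = 2 + (-H/2 + 1) = 2 + (1 - H/2) = 3 - H/2)
O(P) = 6/5 (O(P) = 6*(1/5) = 6/5)
(O(r(3 - 1*(-3)))*h(j))*(-32) = ((6/5)*(-1))*(-32) = -6/5*(-32) = 192/5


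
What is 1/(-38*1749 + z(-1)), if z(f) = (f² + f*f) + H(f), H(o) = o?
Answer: -1/66461 ≈ -1.5046e-5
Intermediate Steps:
z(f) = f + 2*f² (z(f) = (f² + f*f) + f = (f² + f²) + f = 2*f² + f = f + 2*f²)
1/(-38*1749 + z(-1)) = 1/(-38*1749 - (1 + 2*(-1))) = 1/(-66462 - (1 - 2)) = 1/(-66462 - 1*(-1)) = 1/(-66462 + 1) = 1/(-66461) = -1/66461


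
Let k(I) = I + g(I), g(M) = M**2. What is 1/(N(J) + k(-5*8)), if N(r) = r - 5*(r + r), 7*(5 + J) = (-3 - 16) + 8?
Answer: 7/11334 ≈ 0.00061761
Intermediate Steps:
k(I) = I + I**2
J = -46/7 (J = -5 + ((-3 - 16) + 8)/7 = -5 + (-19 + 8)/7 = -5 + (1/7)*(-11) = -5 - 11/7 = -46/7 ≈ -6.5714)
N(r) = -9*r (N(r) = r - 10*r = -9*r)
1/(N(J) + k(-5*8)) = 1/(-9*(-46/7) + (-5*8)*(1 - 5*8)) = 1/(414/7 - 40*(1 - 40)) = 1/(414/7 - 40*(-39)) = 1/(414/7 + 1560) = 1/(11334/7) = 7/11334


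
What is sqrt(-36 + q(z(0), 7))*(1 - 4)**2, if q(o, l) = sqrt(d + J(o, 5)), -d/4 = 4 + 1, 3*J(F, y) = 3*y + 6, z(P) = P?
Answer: 9*sqrt(-36 + I*sqrt(13)) ≈ 2.7008 + 54.068*I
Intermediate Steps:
J(F, y) = 2 + y (J(F, y) = (3*y + 6)/3 = (6 + 3*y)/3 = 2 + y)
d = -20 (d = -4*(4 + 1) = -4*5 = -20)
q(o, l) = I*sqrt(13) (q(o, l) = sqrt(-20 + (2 + 5)) = sqrt(-20 + 7) = sqrt(-13) = I*sqrt(13))
sqrt(-36 + q(z(0), 7))*(1 - 4)**2 = sqrt(-36 + I*sqrt(13))*(1 - 4)**2 = sqrt(-36 + I*sqrt(13))*(-3)**2 = sqrt(-36 + I*sqrt(13))*9 = 9*sqrt(-36 + I*sqrt(13))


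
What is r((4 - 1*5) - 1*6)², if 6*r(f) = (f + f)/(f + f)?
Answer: 1/36 ≈ 0.027778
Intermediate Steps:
r(f) = ⅙ (r(f) = ((f + f)/(f + f))/6 = ((2*f)/((2*f)))/6 = ((2*f)*(1/(2*f)))/6 = (⅙)*1 = ⅙)
r((4 - 1*5) - 1*6)² = (⅙)² = 1/36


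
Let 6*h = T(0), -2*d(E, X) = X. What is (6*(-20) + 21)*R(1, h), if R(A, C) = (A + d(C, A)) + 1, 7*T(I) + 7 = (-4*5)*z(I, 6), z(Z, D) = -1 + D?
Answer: -297/2 ≈ -148.50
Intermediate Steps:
d(E, X) = -X/2
T(I) = -107/7 (T(I) = -1 + ((-4*5)*(-1 + 6))/7 = -1 + (-20*5)/7 = -1 + (⅐)*(-100) = -1 - 100/7 = -107/7)
h = -107/42 (h = (⅙)*(-107/7) = -107/42 ≈ -2.5476)
R(A, C) = 1 + A/2 (R(A, C) = (A - A/2) + 1 = A/2 + 1 = 1 + A/2)
(6*(-20) + 21)*R(1, h) = (6*(-20) + 21)*(1 + (½)*1) = (-120 + 21)*(1 + ½) = -99*3/2 = -297/2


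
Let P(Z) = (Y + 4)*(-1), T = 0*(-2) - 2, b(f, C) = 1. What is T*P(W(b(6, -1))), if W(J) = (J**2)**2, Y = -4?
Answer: 0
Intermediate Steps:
W(J) = J**4
T = -2 (T = 0 - 2 = -2)
P(Z) = 0 (P(Z) = (-4 + 4)*(-1) = 0*(-1) = 0)
T*P(W(b(6, -1))) = -2*0 = 0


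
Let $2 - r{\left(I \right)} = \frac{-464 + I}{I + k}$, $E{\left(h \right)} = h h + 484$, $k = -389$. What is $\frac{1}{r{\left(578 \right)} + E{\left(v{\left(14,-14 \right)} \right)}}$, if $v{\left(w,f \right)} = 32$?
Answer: $\frac{63}{95092} \approx 0.00066252$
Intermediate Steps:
$E{\left(h \right)} = 484 + h^{2}$ ($E{\left(h \right)} = h^{2} + 484 = 484 + h^{2}$)
$r{\left(I \right)} = 2 - \frac{-464 + I}{-389 + I}$ ($r{\left(I \right)} = 2 - \frac{-464 + I}{I - 389} = 2 - \frac{-464 + I}{-389 + I}$)
$\frac{1}{r{\left(578 \right)} + E{\left(v{\left(14,-14 \right)} \right)}} = \frac{1}{\frac{-314 + 578}{-389 + 578} + \left(484 + 32^{2}\right)} = \frac{1}{\frac{1}{189} \cdot 264 + \left(484 + 1024\right)} = \frac{1}{\frac{1}{189} \cdot 264 + 1508} = \frac{1}{\frac{88}{63} + 1508} = \frac{1}{\frac{95092}{63}} = \frac{63}{95092}$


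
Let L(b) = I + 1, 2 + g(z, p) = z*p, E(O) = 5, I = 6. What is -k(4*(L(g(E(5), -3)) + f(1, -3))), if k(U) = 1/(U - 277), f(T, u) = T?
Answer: 1/245 ≈ 0.0040816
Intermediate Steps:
g(z, p) = -2 + p*z (g(z, p) = -2 + z*p = -2 + p*z)
L(b) = 7 (L(b) = 6 + 1 = 7)
k(U) = 1/(-277 + U)
-k(4*(L(g(E(5), -3)) + f(1, -3))) = -1/(-277 + 4*(7 + 1)) = -1/(-277 + 4*8) = -1/(-277 + 32) = -1/(-245) = -1*(-1/245) = 1/245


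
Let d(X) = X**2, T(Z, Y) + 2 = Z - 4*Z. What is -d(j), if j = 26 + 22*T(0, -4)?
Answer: -324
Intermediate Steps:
T(Z, Y) = -2 - 3*Z (T(Z, Y) = -2 + (Z - 4*Z) = -2 - 3*Z)
j = -18 (j = 26 + 22*(-2 - 3*0) = 26 + 22*(-2 + 0) = 26 + 22*(-2) = 26 - 44 = -18)
-d(j) = -1*(-18)**2 = -1*324 = -324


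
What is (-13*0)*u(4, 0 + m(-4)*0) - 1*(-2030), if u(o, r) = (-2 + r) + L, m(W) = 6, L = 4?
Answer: 2030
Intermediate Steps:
u(o, r) = 2 + r (u(o, r) = (-2 + r) + 4 = 2 + r)
(-13*0)*u(4, 0 + m(-4)*0) - 1*(-2030) = (-13*0)*(2 + (0 + 6*0)) - 1*(-2030) = 0*(2 + (0 + 0)) + 2030 = 0*(2 + 0) + 2030 = 0*2 + 2030 = 0 + 2030 = 2030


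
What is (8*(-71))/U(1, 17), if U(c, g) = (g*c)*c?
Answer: -568/17 ≈ -33.412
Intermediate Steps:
U(c, g) = g*c**2 (U(c, g) = (c*g)*c = g*c**2)
(8*(-71))/U(1, 17) = (8*(-71))/((17*1**2)) = -568/(17*1) = -568/17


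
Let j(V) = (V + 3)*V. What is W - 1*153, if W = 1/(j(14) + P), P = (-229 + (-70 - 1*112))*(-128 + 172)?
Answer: -2730439/17846 ≈ -153.00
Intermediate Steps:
j(V) = V*(3 + V) (j(V) = (3 + V)*V = V*(3 + V))
P = -18084 (P = (-229 + (-70 - 112))*44 = (-229 - 182)*44 = -411*44 = -18084)
W = -1/17846 (W = 1/(14*(3 + 14) - 18084) = 1/(14*17 - 18084) = 1/(238 - 18084) = 1/(-17846) = -1/17846 ≈ -5.6035e-5)
W - 1*153 = -1/17846 - 1*153 = -1/17846 - 153 = -2730439/17846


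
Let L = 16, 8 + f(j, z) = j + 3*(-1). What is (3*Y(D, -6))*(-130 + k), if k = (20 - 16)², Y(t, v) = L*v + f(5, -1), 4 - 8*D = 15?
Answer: 34884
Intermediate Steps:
D = -11/8 (D = ½ - ⅛*15 = ½ - 15/8 = -11/8 ≈ -1.3750)
f(j, z) = -11 + j (f(j, z) = -8 + (j + 3*(-1)) = -8 + (j - 3) = -8 + (-3 + j) = -11 + j)
Y(t, v) = -6 + 16*v (Y(t, v) = 16*v + (-11 + 5) = 16*v - 6 = -6 + 16*v)
k = 16 (k = 4² = 16)
(3*Y(D, -6))*(-130 + k) = (3*(-6 + 16*(-6)))*(-130 + 16) = (3*(-6 - 96))*(-114) = (3*(-102))*(-114) = -306*(-114) = 34884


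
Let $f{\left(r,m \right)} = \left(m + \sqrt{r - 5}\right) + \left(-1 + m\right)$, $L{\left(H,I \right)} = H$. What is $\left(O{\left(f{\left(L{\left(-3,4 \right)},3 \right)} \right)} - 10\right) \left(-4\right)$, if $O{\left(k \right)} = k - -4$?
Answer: $4 - 8 i \sqrt{2} \approx 4.0 - 11.314 i$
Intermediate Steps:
$f{\left(r,m \right)} = -1 + \sqrt{-5 + r} + 2 m$ ($f{\left(r,m \right)} = \left(m + \sqrt{-5 + r}\right) + \left(-1 + m\right) = -1 + \sqrt{-5 + r} + 2 m$)
$O{\left(k \right)} = 4 + k$ ($O{\left(k \right)} = k + 4 = 4 + k$)
$\left(O{\left(f{\left(L{\left(-3,4 \right)},3 \right)} \right)} - 10\right) \left(-4\right) = \left(\left(4 + \left(-1 + \sqrt{-5 - 3} + 2 \cdot 3\right)\right) - 10\right) \left(-4\right) = \left(\left(4 + \left(-1 + \sqrt{-8} + 6\right)\right) - 10\right) \left(-4\right) = \left(\left(4 + \left(-1 + 2 i \sqrt{2} + 6\right)\right) - 10\right) \left(-4\right) = \left(\left(4 + \left(5 + 2 i \sqrt{2}\right)\right) - 10\right) \left(-4\right) = \left(\left(9 + 2 i \sqrt{2}\right) - 10\right) \left(-4\right) = \left(-1 + 2 i \sqrt{2}\right) \left(-4\right) = 4 - 8 i \sqrt{2}$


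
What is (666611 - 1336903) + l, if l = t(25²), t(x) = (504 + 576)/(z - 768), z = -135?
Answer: -201758252/301 ≈ -6.7029e+5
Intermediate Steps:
t(x) = -360/301 (t(x) = (504 + 576)/(-135 - 768) = 1080/(-903) = 1080*(-1/903) = -360/301)
l = -360/301 ≈ -1.1960
(666611 - 1336903) + l = (666611 - 1336903) - 360/301 = -670292 - 360/301 = -201758252/301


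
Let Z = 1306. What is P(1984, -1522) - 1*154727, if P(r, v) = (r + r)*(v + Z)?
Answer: -1011815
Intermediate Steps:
P(r, v) = 2*r*(1306 + v) (P(r, v) = (r + r)*(v + 1306) = (2*r)*(1306 + v) = 2*r*(1306 + v))
P(1984, -1522) - 1*154727 = 2*1984*(1306 - 1522) - 1*154727 = 2*1984*(-216) - 154727 = -857088 - 154727 = -1011815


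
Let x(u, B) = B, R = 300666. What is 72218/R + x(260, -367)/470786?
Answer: 16944439463/70774671738 ≈ 0.23941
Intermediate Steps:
72218/R + x(260, -367)/470786 = 72218/300666 - 367/470786 = 72218*(1/300666) - 367*1/470786 = 36109/150333 - 367/470786 = 16944439463/70774671738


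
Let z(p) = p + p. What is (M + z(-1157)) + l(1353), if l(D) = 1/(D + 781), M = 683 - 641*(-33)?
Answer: 41659949/2134 ≈ 19522.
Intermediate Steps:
z(p) = 2*p
M = 21836 (M = 683 + 21153 = 21836)
l(D) = 1/(781 + D)
(M + z(-1157)) + l(1353) = (21836 + 2*(-1157)) + 1/(781 + 1353) = (21836 - 2314) + 1/2134 = 19522 + 1/2134 = 41659949/2134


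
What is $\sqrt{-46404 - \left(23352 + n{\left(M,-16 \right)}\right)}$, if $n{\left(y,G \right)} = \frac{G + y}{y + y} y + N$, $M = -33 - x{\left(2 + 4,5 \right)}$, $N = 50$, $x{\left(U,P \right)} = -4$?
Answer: $\frac{i \sqrt{279134}}{2} \approx 264.17 i$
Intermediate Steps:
$M = -29$ ($M = -33 - -4 = -33 + 4 = -29$)
$n{\left(y,G \right)} = 50 + \frac{G}{2} + \frac{y}{2}$ ($n{\left(y,G \right)} = \frac{G + y}{y + y} y + 50 = \frac{G + y}{2 y} y + 50 = \left(\frac{G}{2} + \frac{y}{2}\right) + 50 = 50 + \frac{G}{2} + \frac{y}{2}$)
$\sqrt{-46404 - \left(23352 + n{\left(M,-16 \right)}\right)} = \sqrt{-46404 - \left(23402 - 8 - \frac{29}{2}\right)} = \sqrt{-46404 - \frac{46759}{2}} = \sqrt{- \frac{139567}{2}} = \frac{i \sqrt{279134}}{2}$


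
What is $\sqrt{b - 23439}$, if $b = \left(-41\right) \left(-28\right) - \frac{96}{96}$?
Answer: $2 i \sqrt{5573} \approx 149.31 i$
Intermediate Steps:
$b = 1147$ ($b = 1148 - 1 = 1147$)
$\sqrt{b - 23439} = \sqrt{1147 - 23439} = \sqrt{-22292} = 2 i \sqrt{5573}$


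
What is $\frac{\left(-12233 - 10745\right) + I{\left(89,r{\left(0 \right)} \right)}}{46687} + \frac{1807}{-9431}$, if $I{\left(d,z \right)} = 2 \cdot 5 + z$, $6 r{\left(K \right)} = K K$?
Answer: $- \frac{300974617}{440305097} \approx -0.68356$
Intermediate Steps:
$r{\left(K \right)} = \frac{K^{2}}{6}$ ($r{\left(K \right)} = \frac{K K}{6} = \frac{K^{2}}{6}$)
$I{\left(d,z \right)} = 10 + z$
$\frac{\left(-12233 - 10745\right) + I{\left(89,r{\left(0 \right)} \right)}}{46687} + \frac{1807}{-9431} = \frac{\left(-12233 - 10745\right) + \left(10 + \frac{0^{2}}{6}\right)}{46687} + \frac{1807}{-9431} = \left(-22978 + \left(10 + \frac{1}{6} \cdot 0\right)\right) \frac{1}{46687} + 1807 \left(- \frac{1}{9431}\right) = \left(-22978 + \left(10 + 0\right)\right) \frac{1}{46687} - \frac{1807}{9431} = \left(-22978 + 10\right) \frac{1}{46687} - \frac{1807}{9431} = \left(-22968\right) \frac{1}{46687} - \frac{1807}{9431} = - \frac{22968}{46687} - \frac{1807}{9431} = - \frac{300974617}{440305097}$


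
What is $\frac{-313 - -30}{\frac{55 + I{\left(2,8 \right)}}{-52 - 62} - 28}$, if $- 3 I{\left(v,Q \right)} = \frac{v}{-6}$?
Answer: $\frac{145179}{14612} \approx 9.9356$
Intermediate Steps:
$I{\left(v,Q \right)} = \frac{v}{18}$ ($I{\left(v,Q \right)} = - \frac{v \frac{1}{-6}}{3} = - \frac{v \left(- \frac{1}{6}\right)}{3} = - \frac{\left(- \frac{1}{6}\right) v}{3} = \frac{v}{18}$)
$\frac{-313 - -30}{\frac{55 + I{\left(2,8 \right)}}{-52 - 62} - 28} = \frac{-313 - -30}{\frac{55 + \frac{1}{18} \cdot 2}{-52 - 62} - 28} = \frac{-313 + 30}{\frac{55 + \frac{1}{9}}{-114} - 28} = - \frac{283}{\frac{496}{9} \left(- \frac{1}{114}\right) - 28} = - \frac{283}{- \frac{248}{513} - 28} = - \frac{283}{- \frac{14612}{513}} = \left(-283\right) \left(- \frac{513}{14612}\right) = \frac{145179}{14612}$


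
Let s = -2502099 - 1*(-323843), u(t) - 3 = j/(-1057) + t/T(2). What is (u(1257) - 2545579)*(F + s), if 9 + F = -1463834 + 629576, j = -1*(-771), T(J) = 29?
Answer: 235061852098876274/30653 ≈ 7.6685e+12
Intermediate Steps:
j = 771
u(t) = 2400/1057 + t/29 (u(t) = 3 + (771/(-1057) + t/29) = 3 + (771*(-1/1057) + t*(1/29)) = 3 + (-771/1057 + t/29) = 2400/1057 + t/29)
s = -2178256 (s = -2502099 + 323843 = -2178256)
F = -834267 (F = -9 + (-1463834 + 629576) = -9 - 834258 = -834267)
(u(1257) - 2545579)*(F + s) = ((2400/1057 + (1/29)*1257) - 2545579)*(-834267 - 2178256) = ((2400/1057 + 1257/29) - 2545579)*(-3012523) = (1398249/30653 - 2545579)*(-3012523) = -78028234838/30653*(-3012523) = 235061852098876274/30653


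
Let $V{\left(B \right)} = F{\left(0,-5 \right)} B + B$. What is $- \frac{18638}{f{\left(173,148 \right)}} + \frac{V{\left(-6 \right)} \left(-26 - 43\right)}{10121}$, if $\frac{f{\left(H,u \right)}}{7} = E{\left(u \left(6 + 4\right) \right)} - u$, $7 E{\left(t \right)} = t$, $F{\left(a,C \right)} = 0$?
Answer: $- \frac{94225691}{2246862} \approx -41.937$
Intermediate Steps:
$E{\left(t \right)} = \frac{t}{7}$
$V{\left(B \right)} = B$ ($V{\left(B \right)} = 0 B + B = 0 + B = B$)
$f{\left(H,u \right)} = 3 u$ ($f{\left(H,u \right)} = 7 \left(\frac{u \left(6 + 4\right)}{7} - u\right) = 7 \left(\frac{u 10}{7} - u\right) = 7 \left(\frac{10 u}{7} - u\right) = 7 \frac{3 u}{7} = 3 u$)
$- \frac{18638}{f{\left(173,148 \right)}} + \frac{V{\left(-6 \right)} \left(-26 - 43\right)}{10121} = - \frac{18638}{3 \cdot 148} + \frac{\left(-6\right) \left(-26 - 43\right)}{10121} = - \frac{18638}{444} + \left(-6\right) \left(-69\right) \frac{1}{10121} = \left(-18638\right) \frac{1}{444} + 414 \cdot \frac{1}{10121} = - \frac{9319}{222} + \frac{414}{10121} = - \frac{94225691}{2246862}$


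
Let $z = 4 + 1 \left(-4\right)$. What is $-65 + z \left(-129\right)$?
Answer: $-65$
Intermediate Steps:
$z = 0$ ($z = 4 - 4 = 0$)
$-65 + z \left(-129\right) = -65 + 0 \left(-129\right) = -65 + 0 = -65$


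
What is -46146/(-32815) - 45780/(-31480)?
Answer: 147747339/51650810 ≈ 2.8605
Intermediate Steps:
-46146/(-32815) - 45780/(-31480) = -46146*(-1/32815) - 45780*(-1/31480) = 46146/32815 + 2289/1574 = 147747339/51650810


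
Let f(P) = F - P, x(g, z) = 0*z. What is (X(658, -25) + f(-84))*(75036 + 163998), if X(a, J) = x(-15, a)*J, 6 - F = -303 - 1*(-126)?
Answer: 63822078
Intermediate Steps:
x(g, z) = 0
F = 183 (F = 6 - (-303 - 1*(-126)) = 6 - (-303 + 126) = 6 - 1*(-177) = 6 + 177 = 183)
X(a, J) = 0 (X(a, J) = 0*J = 0)
f(P) = 183 - P
(X(658, -25) + f(-84))*(75036 + 163998) = (0 + (183 - 1*(-84)))*(75036 + 163998) = (0 + (183 + 84))*239034 = (0 + 267)*239034 = 267*239034 = 63822078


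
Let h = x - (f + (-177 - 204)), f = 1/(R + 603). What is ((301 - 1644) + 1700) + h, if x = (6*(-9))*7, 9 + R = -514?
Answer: 28799/80 ≈ 359.99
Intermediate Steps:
R = -523 (R = -9 - 514 = -523)
f = 1/80 (f = 1/(-523 + 603) = 1/80 ≈ 0.012500)
x = -378 (x = -54*7 = -378)
h = 239/80 (h = -378 - (1/80 + (-177 - 204)) = -378 - (1/80 - 381) = -378 - 1*(-30479/80) = -378 + 30479/80 = 239/80 ≈ 2.9875)
((301 - 1644) + 1700) + h = ((301 - 1644) + 1700) + 239/80 = (-1343 + 1700) + 239/80 = 357 + 239/80 = 28799/80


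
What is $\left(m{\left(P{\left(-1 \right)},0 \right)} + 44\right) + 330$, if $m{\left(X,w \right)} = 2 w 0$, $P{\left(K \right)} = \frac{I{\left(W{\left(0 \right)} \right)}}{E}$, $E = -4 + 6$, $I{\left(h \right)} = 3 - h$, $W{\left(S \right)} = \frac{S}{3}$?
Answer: $374$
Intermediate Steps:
$W{\left(S \right)} = \frac{S}{3}$ ($W{\left(S \right)} = S \frac{1}{3} = \frac{S}{3}$)
$E = 2$
$P{\left(K \right)} = \frac{3}{2}$ ($P{\left(K \right)} = \frac{3 - \frac{1}{3} \cdot 0}{2} = \left(3 - 0\right) \frac{1}{2} = \left(3 + 0\right) \frac{1}{2} = 3 \cdot \frac{1}{2} = \frac{3}{2}$)
$m{\left(X,w \right)} = 0$
$\left(m{\left(P{\left(-1 \right)},0 \right)} + 44\right) + 330 = \left(0 + 44\right) + 330 = 44 + 330 = 374$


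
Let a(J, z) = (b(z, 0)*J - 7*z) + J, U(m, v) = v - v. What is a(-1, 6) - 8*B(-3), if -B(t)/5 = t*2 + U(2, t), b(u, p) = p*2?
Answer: -283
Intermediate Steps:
b(u, p) = 2*p
U(m, v) = 0
a(J, z) = J - 7*z (a(J, z) = ((2*0)*J - 7*z) + J = (0*J - 7*z) + J = (0 - 7*z) + J = -7*z + J = J - 7*z)
B(t) = -10*t (B(t) = -5*(t*2 + 0) = -5*(2*t + 0) = -10*t)
a(-1, 6) - 8*B(-3) = (-1 - 7*6) - (-80)*(-3) = (-1 - 42) - 8*30 = -43 - 240 = -283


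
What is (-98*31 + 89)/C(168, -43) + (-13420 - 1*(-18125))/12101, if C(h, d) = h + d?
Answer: -35097724/1512625 ≈ -23.203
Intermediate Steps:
C(h, d) = d + h
(-98*31 + 89)/C(168, -43) + (-13420 - 1*(-18125))/12101 = (-98*31 + 89)/(-43 + 168) + (-13420 - 1*(-18125))/12101 = (-3038 + 89)/125 + (-13420 + 18125)*(1/12101) = -2949*1/125 + 4705*(1/12101) = -2949/125 + 4705/12101 = -35097724/1512625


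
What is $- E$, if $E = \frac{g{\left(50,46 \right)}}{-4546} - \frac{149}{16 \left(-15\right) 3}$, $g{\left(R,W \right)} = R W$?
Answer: $\frac{489323}{1636560} \approx 0.299$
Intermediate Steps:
$E = - \frac{489323}{1636560}$ ($E = \frac{50 \cdot 46}{-4546} - \frac{149}{16 \left(-15\right) 3} = 2300 \left(- \frac{1}{4546}\right) - \frac{149}{\left(-240\right) 3} = - \frac{1150}{2273} - \frac{149}{-720} = - \frac{1150}{2273} - - \frac{149}{720} = - \frac{1150}{2273} + \frac{149}{720} = - \frac{489323}{1636560} \approx -0.299$)
$- E = \left(-1\right) \left(- \frac{489323}{1636560}\right) = \frac{489323}{1636560}$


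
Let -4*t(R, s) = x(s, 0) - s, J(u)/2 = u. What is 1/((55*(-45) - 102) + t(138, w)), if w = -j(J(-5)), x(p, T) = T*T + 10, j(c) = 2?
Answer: -1/2580 ≈ -0.00038760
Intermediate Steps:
J(u) = 2*u
x(p, T) = 10 + T² (x(p, T) = T² + 10 = 10 + T²)
w = -2 (w = -1*2 = -2)
t(R, s) = -5/2 + s/4 (t(R, s) = -((10 + 0²) - s)/4 = -((10 + 0) - s)/4 = -(10 - s)/4 = -5/2 + s/4)
1/((55*(-45) - 102) + t(138, w)) = 1/((55*(-45) - 102) + (-5/2 + (¼)*(-2))) = 1/((-2475 - 102) + (-5/2 - ½)) = 1/(-2577 - 3) = 1/(-2580) = -1/2580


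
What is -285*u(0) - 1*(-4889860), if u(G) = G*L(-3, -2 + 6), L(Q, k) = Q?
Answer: 4889860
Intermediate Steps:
u(G) = -3*G (u(G) = G*(-3) = -3*G)
-285*u(0) - 1*(-4889860) = -(-855)*0 - 1*(-4889860) = -285*0 + 4889860 = 0 + 4889860 = 4889860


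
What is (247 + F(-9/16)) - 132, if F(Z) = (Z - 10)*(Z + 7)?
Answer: 12033/256 ≈ 47.004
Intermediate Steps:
F(Z) = (-10 + Z)*(7 + Z)
(247 + F(-9/16)) - 132 = (247 + (-70 + (-9/16)² - (-27)/16)) - 132 = (247 + (-70 + (-9*1/16)² - (-27)/16)) - 132 = (247 + (-70 + (-9/16)² - 3*(-9/16))) - 132 = (247 + (-70 + 81/256 + 27/16)) - 132 = (247 - 17407/256) - 132 = 45825/256 - 132 = 12033/256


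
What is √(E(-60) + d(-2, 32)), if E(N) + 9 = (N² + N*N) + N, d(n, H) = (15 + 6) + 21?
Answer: 3*√797 ≈ 84.694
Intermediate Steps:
d(n, H) = 42 (d(n, H) = 21 + 21 = 42)
E(N) = -9 + N + 2*N² (E(N) = -9 + ((N² + N*N) + N) = -9 + ((N² + N²) + N) = -9 + (2*N² + N) = -9 + (N + 2*N²) = -9 + N + 2*N²)
√(E(-60) + d(-2, 32)) = √((-9 - 60 + 2*(-60)²) + 42) = √((-9 - 60 + 2*3600) + 42) = √((-9 - 60 + 7200) + 42) = √(7131 + 42) = √7173 = 3*√797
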